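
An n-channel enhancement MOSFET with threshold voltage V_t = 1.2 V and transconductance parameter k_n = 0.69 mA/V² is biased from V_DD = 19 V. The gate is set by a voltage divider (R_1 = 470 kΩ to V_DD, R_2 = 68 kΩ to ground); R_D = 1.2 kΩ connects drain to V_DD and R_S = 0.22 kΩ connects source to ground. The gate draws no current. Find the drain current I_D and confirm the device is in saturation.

I_D ≈ 0.42 mA

V_G = V_DD·R_2/(R_1+R_2) = 19×68/538 = 2.4 V.
Assume saturation: I_D = (k_n/2)(V_GS − V_t)² with V_GS = V_G − I_D·R_S = 2.4 − 0.22·I_D.
Substituting gives 0.0167·I_D² − 1.18·I_D + 0.498 = 0, with roots I_D = 0.424 or 70.4 mA.
The root I_D = 70.4 mA gives V_GS = -13.1 V ≤ V_t, so take I_D = 0.424 mA.
Then V_GS = 2.31 V and V_DS = V_DD − I_D(R_D+R_S) = 19 − 0.424×1.42 = 18.4 V.
Saturation requires V_DS ≥ V_GS − V_t = 1.11 V; 18.4 ≥ 1.11 ✓.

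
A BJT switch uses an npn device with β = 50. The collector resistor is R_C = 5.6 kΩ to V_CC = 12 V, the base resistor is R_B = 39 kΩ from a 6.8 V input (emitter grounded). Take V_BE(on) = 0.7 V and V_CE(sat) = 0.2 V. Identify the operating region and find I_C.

Assume active: I_B = (6.8 − 0.7)/39 = 0.156 mA, giving I_C = β·I_B = 7.82 mA.
But then V_CE = 12 − 7.82×5.6 = -31.8 V < V_CE(sat) = 0.2 V — impossible in the active region.
So the transistor is saturated. With V_CE = 0.2 V, I_C = (V_CC − 0.2)/R_C = 11.8/5.6 = 2.11 mA.
Check: β·I_B = 7.82 mA > I_C = 2.11 mA, confirming saturation.

saturation; I_C ≈ 2.1 mA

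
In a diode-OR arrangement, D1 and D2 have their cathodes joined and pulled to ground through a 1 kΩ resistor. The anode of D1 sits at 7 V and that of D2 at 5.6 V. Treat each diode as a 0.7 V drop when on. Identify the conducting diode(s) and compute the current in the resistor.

Only D1 conducts; I_R ≈ 6.3 mA

Assume both conduct. Then node N would need to be at both 7−0.7 = 6.3 V and 5.6−0.7 = 4.9 V, which is impossible.
Assume only D1 conducts: V_N = 7 − 0.7 = 6.3 V, so I_R = 6.3/1 = 6.3 mA.
Check D2: its anode-to-cathode voltage is 5.6 − 6.3 = -0.7 V < 0.7 V, so it is off. The assumption is consistent.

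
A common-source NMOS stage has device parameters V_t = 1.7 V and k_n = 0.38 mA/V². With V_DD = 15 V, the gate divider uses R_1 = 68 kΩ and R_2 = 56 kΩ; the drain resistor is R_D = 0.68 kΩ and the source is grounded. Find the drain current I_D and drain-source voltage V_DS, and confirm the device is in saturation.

V_G = V_DD·R_2/(R_1+R_2) = 15×56/124 = 6.77 V. With the source grounded, V_GS = V_G = 6.77 V.
Assume saturation: I_D = (k_n/2)(V_GS − V_t)² = (0.38/2)×(6.77 − 1.7)² = 0.19×5.07² = 4.89 mA.
V_DS = V_DD − I_D·R_D = 15 − 4.89×0.68 = 11.7 V.
Saturation requires V_DS ≥ V_GS − V_t = 5.07 V; 11.7 ≥ 5.07 ✓.

I_D ≈ 4.9 mA, V_DS ≈ 12 V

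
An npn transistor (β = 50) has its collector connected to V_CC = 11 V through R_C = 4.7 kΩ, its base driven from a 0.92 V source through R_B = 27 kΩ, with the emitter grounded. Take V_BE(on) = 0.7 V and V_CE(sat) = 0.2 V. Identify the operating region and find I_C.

active; I_C ≈ 0.41 mA

Assume active. Base-emitter loop: I_B = (V_BB − V_BE)/R_B = (0.92 − 0.7)/27 = 0.00815 mA.
I_C = β·I_B = 50×0.00815 = 0.407 mA.
V_CE = V_CC − I_C·R_C = 11 − 0.407×4.7 = 9.09 V > V_CE(sat), so the active-region assumption holds.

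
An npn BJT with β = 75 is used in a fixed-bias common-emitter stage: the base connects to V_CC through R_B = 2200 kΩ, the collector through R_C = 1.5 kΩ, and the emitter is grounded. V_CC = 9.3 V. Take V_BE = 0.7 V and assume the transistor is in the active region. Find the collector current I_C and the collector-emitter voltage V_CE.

I_C ≈ 0.29 mA, V_CE ≈ 8.9 V

Base loop: V_CC = I_B·R_B + V_BE, so I_B = (9.3 − 0.7)/2200 kΩ = 0.00391 mA.
In the active region I_C = β·I_B = 75 × 0.00391 = 0.293 mA.
Collector loop: V_CE = V_CC − I_C·R_C = 9.3 − 0.293×1.5 = 8.86 V.
Since V_CE = 8.86 V > V_CE(sat) ≈ 0.2 V, the transistor is in the active region as assumed.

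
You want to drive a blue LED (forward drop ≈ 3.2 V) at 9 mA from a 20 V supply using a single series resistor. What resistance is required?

R ≈ 1.9 kΩ

The resistor drops V_S − V_D = 20 − 3.2 = 16.8 V at 9 mA.
R = 16.8 V / 9 mA = 1.87 kΩ.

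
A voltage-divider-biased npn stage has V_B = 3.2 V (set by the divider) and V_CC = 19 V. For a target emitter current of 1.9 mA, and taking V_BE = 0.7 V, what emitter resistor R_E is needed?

V_E = V_B − V_BE = 3.2 − 0.7 = 2.5 V.
R_E = V_E / I_E = 2.5 / 1.9 = 1.32 kΩ.

R_E ≈ 1.3 kΩ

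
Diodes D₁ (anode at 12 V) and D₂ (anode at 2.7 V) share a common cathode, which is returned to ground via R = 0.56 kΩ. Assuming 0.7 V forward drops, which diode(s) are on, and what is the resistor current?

Assume both conduct. Then node N would need to be at both 12−0.7 = 11.3 V and 2.7−0.7 = 2 V, which is impossible.
Assume only D₁ conducts: V_N = 12 − 0.7 = 11.3 V, so I_R = 11.3/0.56 = 20.2 mA.
Check D₂: its anode-to-cathode voltage is 2.7 − 11.3 = -8.6 V < 0.7 V, so it is off. The assumption is consistent.

Only D₁ conducts; I_R ≈ 20 mA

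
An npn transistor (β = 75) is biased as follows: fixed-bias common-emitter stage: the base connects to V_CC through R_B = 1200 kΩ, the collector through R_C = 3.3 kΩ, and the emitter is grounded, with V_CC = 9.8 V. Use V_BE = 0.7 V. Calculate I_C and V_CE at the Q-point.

I_C ≈ 0.57 mA, V_CE ≈ 7.9 V

Base loop: V_CC = I_B·R_B + V_BE, so I_B = (9.8 − 0.7)/1200 kΩ = 0.00758 mA.
In the active region I_C = β·I_B = 75 × 0.00758 = 0.569 mA.
Collector loop: V_CE = V_CC − I_C·R_C = 9.8 − 0.569×3.3 = 7.92 V.
Since V_CE = 7.92 V > V_CE(sat) ≈ 0.2 V, the transistor is in the active region as assumed.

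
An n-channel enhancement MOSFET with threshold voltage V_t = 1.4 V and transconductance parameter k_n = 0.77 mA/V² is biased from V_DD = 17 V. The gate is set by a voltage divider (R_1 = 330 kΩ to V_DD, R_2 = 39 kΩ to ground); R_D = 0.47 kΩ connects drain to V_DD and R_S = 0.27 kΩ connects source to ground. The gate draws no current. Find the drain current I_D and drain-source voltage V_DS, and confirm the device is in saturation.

V_G = V_DD·R_2/(R_1+R_2) = 17×39/369 = 1.8 V.
Assume saturation: I_D = (k_n/2)(V_GS − V_t)² with V_GS = V_G − I_D·R_S = 1.8 − 0.27·I_D.
Substituting gives 0.0281·I_D² − 1.08·I_D + 0.0606 = 0, with roots I_D = 0.0561 or 38.5 mA.
The root I_D = 38.5 mA gives V_GS = -8.6 V ≤ V_t, so take I_D = 0.0561 mA.
Then V_GS = 1.78 V and V_DS = V_DD − I_D(R_D+R_S) = 17 − 0.0561×0.74 = 17 V.
Saturation requires V_DS ≥ V_GS − V_t = 0.382 V; 17 ≥ 0.382 ✓.

I_D ≈ 0.056 mA, V_DS ≈ 17 V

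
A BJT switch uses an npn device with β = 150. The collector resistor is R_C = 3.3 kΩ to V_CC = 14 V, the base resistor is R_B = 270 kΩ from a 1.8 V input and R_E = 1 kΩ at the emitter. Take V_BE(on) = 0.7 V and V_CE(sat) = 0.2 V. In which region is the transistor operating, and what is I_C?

Assume active. Base-emitter loop: I_B = (V_BB − V_BE)/(R_B + (β+1)R_E) = (1.8 − 0.7)/(270 + 151×1) = 0.00261 mA.
I_C = β·I_B = 150×0.00261 = 0.392 mA.
V_CE = V_CC − I_C·R_C − I_E·R_E = 14 − 0.392×3.3 − 0.395×1 = 12.3 V > V_CE(sat), so the active-region assumption holds.

active; I_C ≈ 0.39 mA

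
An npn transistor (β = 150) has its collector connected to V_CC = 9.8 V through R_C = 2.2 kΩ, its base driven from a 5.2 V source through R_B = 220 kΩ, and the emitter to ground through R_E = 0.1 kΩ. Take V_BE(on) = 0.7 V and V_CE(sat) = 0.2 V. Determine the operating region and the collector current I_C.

Assume active. Base-emitter loop: I_B = (V_BB − V_BE)/(R_B + (β+1)R_E) = (5.2 − 0.7)/(220 + 151×0.1) = 0.0191 mA.
I_C = β·I_B = 150×0.0191 = 2.87 mA.
V_CE = V_CC − I_C·R_C − I_E·R_E = 9.8 − 2.87×2.2 − 2.89×0.1 = 3.19 V > V_CE(sat), so the active-region assumption holds.

active; I_C ≈ 2.9 mA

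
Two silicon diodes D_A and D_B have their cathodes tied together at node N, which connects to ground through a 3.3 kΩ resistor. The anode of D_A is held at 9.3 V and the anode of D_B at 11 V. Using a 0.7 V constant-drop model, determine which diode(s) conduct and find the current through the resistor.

Assume both conduct. Then node N would need to be at both 9.3−0.7 = 8.6 V and 11−0.7 = 10.3 V, which is impossible.
Assume only D_B conducts: V_N = 11 − 0.7 = 10.3 V, so I_R = 10.3/3.3 = 3.12 mA.
Check D_A: its anode-to-cathode voltage is 9.3 − 10.3 = -1 V < 0.7 V, so it is off. The assumption is consistent.

Only D_B conducts; I_R ≈ 3.1 mA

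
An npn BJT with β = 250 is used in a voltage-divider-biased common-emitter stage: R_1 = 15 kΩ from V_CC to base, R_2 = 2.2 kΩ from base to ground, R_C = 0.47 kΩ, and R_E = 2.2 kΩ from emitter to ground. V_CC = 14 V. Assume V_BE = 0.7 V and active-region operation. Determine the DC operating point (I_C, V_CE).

I_C ≈ 0.49 mA, V_CE ≈ 13 V

Thevenize the base divider: V_Th = V_CC·R_2/(R_1+R_2) = 14×2.2/17.2 = 1.79 V, R_Th = R_1‖R_2 = 1.92 kΩ.
Base-emitter loop: V_Th = I_B·R_Th + V_BE + (β+1)I_B·R_E, so I_B = (1.79 − 0.7) / (1.92 + 251×2.2) = 0.00197 mA.
I_C = β·I_B = 250×0.00197 = 0.492 mA, and I_E = (β+1)I_B = 0.494 mA.
V_CE = V_CC − I_C·R_C − I_E·R_E = 14 − 0.492×0.47 − 0.494×2.2 = 12.7 V.
V_CE = 12.7 V > 0.2 V confirms active-region operation.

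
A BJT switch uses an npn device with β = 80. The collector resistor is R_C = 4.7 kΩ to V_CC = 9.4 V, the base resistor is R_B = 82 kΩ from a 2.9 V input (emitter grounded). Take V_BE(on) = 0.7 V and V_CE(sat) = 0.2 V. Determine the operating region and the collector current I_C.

saturation; I_C ≈ 2 mA

Assume active: I_B = (2.9 − 0.7)/82 = 0.0268 mA, giving I_C = β·I_B = 2.15 mA.
But then V_CE = 9.4 − 2.15×4.7 = -0.688 V < V_CE(sat) = 0.2 V — impossible in the active region.
So the transistor is saturated. With V_CE = 0.2 V, I_C = (V_CC − 0.2)/R_C = 9.2/4.7 = 1.96 mA.
Check: β·I_B = 2.15 mA > I_C = 1.96 mA, confirming saturation.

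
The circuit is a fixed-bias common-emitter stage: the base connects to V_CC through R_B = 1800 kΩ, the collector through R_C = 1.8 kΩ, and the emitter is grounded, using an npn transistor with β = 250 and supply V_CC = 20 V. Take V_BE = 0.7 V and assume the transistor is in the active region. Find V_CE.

V_CE ≈ 15 V

Base loop: V_CC = I_B·R_B + V_BE, so I_B = (20 − 0.7)/1800 kΩ = 0.0107 mA.
In the active region I_C = β·I_B = 250 × 0.0107 = 2.68 mA.
Collector loop: V_CE = V_CC − I_C·R_C = 20 − 2.68×1.8 = 15.2 V.
Since V_CE = 15.2 V > V_CE(sat) ≈ 0.2 V, the transistor is in the active region as assumed.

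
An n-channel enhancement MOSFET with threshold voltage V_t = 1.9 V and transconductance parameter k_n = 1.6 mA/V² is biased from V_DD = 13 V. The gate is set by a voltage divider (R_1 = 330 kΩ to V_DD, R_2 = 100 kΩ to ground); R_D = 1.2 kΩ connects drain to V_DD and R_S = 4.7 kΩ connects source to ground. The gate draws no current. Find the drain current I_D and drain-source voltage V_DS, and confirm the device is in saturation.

V_G = V_DD·R_2/(R_1+R_2) = 13×100/430 = 3.02 V.
Assume saturation: I_D = (k_n/2)(V_GS − V_t)² with V_GS = V_G − I_D·R_S = 3.02 − 4.7·I_D.
Substituting gives 17.7·I_D² − 9.45·I_D + 1.01 = 0, with roots I_D = 0.148 or 0.387 mA.
The root I_D = 0.387 mA gives V_GS = 1.2 V ≤ V_t, so take I_D = 0.148 mA.
Then V_GS = 2.33 V and V_DS = V_DD − I_D(R_D+R_S) = 13 − 0.148×5.9 = 12.1 V.
Saturation requires V_DS ≥ V_GS − V_t = 0.43 V; 12.1 ≥ 0.43 ✓.

I_D ≈ 0.15 mA, V_DS ≈ 12 V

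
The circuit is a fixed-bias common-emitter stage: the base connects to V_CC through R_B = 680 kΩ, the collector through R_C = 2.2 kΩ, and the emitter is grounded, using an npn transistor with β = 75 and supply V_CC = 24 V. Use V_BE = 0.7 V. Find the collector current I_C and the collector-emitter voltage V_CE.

Base loop: V_CC = I_B·R_B + V_BE, so I_B = (24 − 0.7)/680 kΩ = 0.0343 mA.
In the active region I_C = β·I_B = 75 × 0.0343 = 2.57 mA.
Collector loop: V_CE = V_CC − I_C·R_C = 24 − 2.57×2.2 = 18.3 V.
Since V_CE = 18.3 V > V_CE(sat) ≈ 0.2 V, the transistor is in the active region as assumed.

I_C ≈ 2.6 mA, V_CE ≈ 18 V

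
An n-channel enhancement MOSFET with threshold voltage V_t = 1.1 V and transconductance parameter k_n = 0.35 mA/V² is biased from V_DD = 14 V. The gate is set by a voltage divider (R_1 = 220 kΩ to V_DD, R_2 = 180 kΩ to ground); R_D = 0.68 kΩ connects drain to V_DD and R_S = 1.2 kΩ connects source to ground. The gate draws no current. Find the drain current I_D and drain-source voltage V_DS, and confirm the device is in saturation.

I_D ≈ 1.7 mA, V_DS ≈ 11 V

V_G = V_DD·R_2/(R_1+R_2) = 14×180/400 = 6.3 V.
Assume saturation: I_D = (k_n/2)(V_GS − V_t)² with V_GS = V_G − I_D·R_S = 6.3 − 1.2·I_D.
Substituting gives 0.252·I_D² − 3.18·I_D + 4.73 = 0, with roots I_D = 1.72 or 10.9 mA.
The root I_D = 10.9 mA gives V_GS = -6.8 V ≤ V_t, so take I_D = 1.72 mA.
Then V_GS = 4.24 V and V_DS = V_DD − I_D(R_D+R_S) = 14 − 1.72×1.88 = 10.8 V.
Saturation requires V_DS ≥ V_GS − V_t = 3.14 V; 10.8 ≥ 3.14 ✓.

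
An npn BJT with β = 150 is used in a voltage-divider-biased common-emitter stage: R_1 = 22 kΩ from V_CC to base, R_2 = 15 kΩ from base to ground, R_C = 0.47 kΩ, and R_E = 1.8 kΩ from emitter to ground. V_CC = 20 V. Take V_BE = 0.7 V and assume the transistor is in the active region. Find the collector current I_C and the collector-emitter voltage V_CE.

I_C ≈ 4 mA, V_CE ≈ 11 V

Thevenize the base divider: V_Th = V_CC·R_2/(R_1+R_2) = 20×15/37 = 8.11 V, R_Th = R_1‖R_2 = 8.92 kΩ.
Base-emitter loop: V_Th = I_B·R_Th + V_BE + (β+1)I_B·R_E, so I_B = (8.11 − 0.7) / (8.92 + 151×1.8) = 0.0264 mA.
I_C = β·I_B = 150×0.0264 = 3.96 mA, and I_E = (β+1)I_B = 3.98 mA.
V_CE = V_CC − I_C·R_C − I_E·R_E = 20 − 3.96×0.47 − 3.98×1.8 = 11 V.
V_CE = 11 V > 0.2 V confirms active-region operation.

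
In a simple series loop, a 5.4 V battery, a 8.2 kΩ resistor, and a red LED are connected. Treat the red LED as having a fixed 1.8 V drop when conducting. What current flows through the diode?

I ≈ 0.44 mA

KVL around the loop: 5.4 = V_D + I·R = 1.8 + I × 8.2 kΩ.
So I = (5.4 − 1.8) / 8.2 kΩ = 3.6 / 8.2 = 0.439 mA.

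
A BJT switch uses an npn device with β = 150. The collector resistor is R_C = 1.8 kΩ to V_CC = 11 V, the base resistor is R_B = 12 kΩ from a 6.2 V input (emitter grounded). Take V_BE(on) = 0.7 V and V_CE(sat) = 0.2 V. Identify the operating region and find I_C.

Assume active: I_B = (6.2 − 0.7)/12 = 0.458 mA, giving I_C = β·I_B = 68.8 mA.
But then V_CE = 11 − 68.8×1.8 = -113 V < V_CE(sat) = 0.2 V — impossible in the active region.
So the transistor is saturated. With V_CE = 0.2 V, I_C = (V_CC − 0.2)/R_C = 10.8/1.8 = 6 mA.
Check: β·I_B = 68.8 mA > I_C = 6 mA, confirming saturation.

saturation; I_C ≈ 6 mA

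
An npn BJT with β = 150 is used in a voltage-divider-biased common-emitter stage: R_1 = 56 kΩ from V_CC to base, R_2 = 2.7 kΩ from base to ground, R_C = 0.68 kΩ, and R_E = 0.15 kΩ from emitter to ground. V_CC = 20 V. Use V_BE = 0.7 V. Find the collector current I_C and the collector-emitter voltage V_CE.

I_C ≈ 1.3 mA, V_CE ≈ 19 V

Thevenize the base divider: V_Th = V_CC·R_2/(R_1+R_2) = 20×2.7/58.7 = 0.92 V, R_Th = R_1‖R_2 = 2.58 kΩ.
Base-emitter loop: V_Th = I_B·R_Th + V_BE + (β+1)I_B·R_E, so I_B = (0.92 − 0.7) / (2.58 + 151×0.15) = 0.00872 mA.
I_C = β·I_B = 150×0.00872 = 1.31 mA, and I_E = (β+1)I_B = 1.32 mA.
V_CE = V_CC − I_C·R_C − I_E·R_E = 20 − 1.31×0.68 − 1.32×0.15 = 18.9 V.
V_CE = 18.9 V > 0.2 V confirms active-region operation.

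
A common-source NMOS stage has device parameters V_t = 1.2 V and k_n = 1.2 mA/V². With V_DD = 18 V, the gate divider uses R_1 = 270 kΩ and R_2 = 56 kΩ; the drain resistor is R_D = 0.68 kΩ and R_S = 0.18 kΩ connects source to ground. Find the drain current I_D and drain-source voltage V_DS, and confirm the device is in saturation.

V_G = V_DD·R_2/(R_1+R_2) = 18×56/326 = 3.09 V.
Assume saturation: I_D = (k_n/2)(V_GS − V_t)² with V_GS = V_G − I_D·R_S = 3.09 − 0.18·I_D.
Substituting gives 0.0194·I_D² − 1.41·I_D + 2.15 = 0, with roots I_D = 1.56 or 70.9 mA.
The root I_D = 70.9 mA gives V_GS = -9.67 V ≤ V_t, so take I_D = 1.56 mA.
Then V_GS = 2.81 V and V_DS = V_DD − I_D(R_D+R_S) = 18 − 1.56×0.86 = 16.7 V.
Saturation requires V_DS ≥ V_GS − V_t = 1.61 V; 16.7 ≥ 1.61 ✓.

I_D ≈ 1.6 mA, V_DS ≈ 17 V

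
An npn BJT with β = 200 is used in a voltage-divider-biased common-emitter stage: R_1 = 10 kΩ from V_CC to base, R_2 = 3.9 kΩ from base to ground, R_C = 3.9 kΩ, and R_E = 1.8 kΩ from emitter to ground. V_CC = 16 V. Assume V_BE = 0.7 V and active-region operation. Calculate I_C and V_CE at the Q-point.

Thevenize the base divider: V_Th = V_CC·R_2/(R_1+R_2) = 16×3.9/13.9 = 4.49 V, R_Th = R_1‖R_2 = 2.81 kΩ.
Base-emitter loop: V_Th = I_B·R_Th + V_BE + (β+1)I_B·R_E, so I_B = (4.49 − 0.7) / (2.81 + 201×1.8) = 0.0104 mA.
I_C = β·I_B = 200×0.0104 = 2.08 mA, and I_E = (β+1)I_B = 2.09 mA.
V_CE = V_CC − I_C·R_C − I_E·R_E = 16 − 2.08×3.9 − 2.09×1.8 = 4.13 V.
V_CE = 4.13 V > 0.2 V confirms active-region operation.

I_C ≈ 2.1 mA, V_CE ≈ 4.1 V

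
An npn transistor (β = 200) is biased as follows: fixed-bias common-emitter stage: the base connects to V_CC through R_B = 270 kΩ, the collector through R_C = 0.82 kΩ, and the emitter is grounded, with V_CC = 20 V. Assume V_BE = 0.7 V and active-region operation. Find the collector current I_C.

I_C ≈ 14 mA

Base loop: V_CC = I_B·R_B + V_BE, so I_B = (20 − 0.7)/270 kΩ = 0.0715 mA.
In the active region I_C = β·I_B = 200 × 0.0715 = 14.3 mA.
Collector loop: V_CE = V_CC − I_C·R_C = 20 − 14.3×0.82 = 8.28 V.
Since V_CE = 8.28 V > V_CE(sat) ≈ 0.2 V, the transistor is in the active region as assumed.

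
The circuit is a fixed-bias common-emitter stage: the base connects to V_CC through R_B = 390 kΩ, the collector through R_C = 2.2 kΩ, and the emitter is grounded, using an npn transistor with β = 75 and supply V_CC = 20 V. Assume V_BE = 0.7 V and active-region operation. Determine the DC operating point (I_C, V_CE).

Base loop: V_CC = I_B·R_B + V_BE, so I_B = (20 − 0.7)/390 kΩ = 0.0495 mA.
In the active region I_C = β·I_B = 75 × 0.0495 = 3.71 mA.
Collector loop: V_CE = V_CC − I_C·R_C = 20 − 3.71×2.2 = 11.8 V.
Since V_CE = 11.8 V > V_CE(sat) ≈ 0.2 V, the transistor is in the active region as assumed.

I_C ≈ 3.7 mA, V_CE ≈ 12 V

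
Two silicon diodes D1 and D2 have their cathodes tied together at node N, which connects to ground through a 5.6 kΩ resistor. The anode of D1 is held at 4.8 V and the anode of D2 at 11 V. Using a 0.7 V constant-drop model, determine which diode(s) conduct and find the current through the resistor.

Assume both conduct. Then node N would need to be at both 4.8−0.7 = 4.1 V and 11−0.7 = 10.3 V, which is impossible.
Assume only D2 conducts: V_N = 11 − 0.7 = 10.3 V, so I_R = 10.3/5.6 = 1.84 mA.
Check D1: its anode-to-cathode voltage is 4.8 − 10.3 = -5.5 V < 0.7 V, so it is off. The assumption is consistent.

Only D2 conducts; I_R ≈ 1.8 mA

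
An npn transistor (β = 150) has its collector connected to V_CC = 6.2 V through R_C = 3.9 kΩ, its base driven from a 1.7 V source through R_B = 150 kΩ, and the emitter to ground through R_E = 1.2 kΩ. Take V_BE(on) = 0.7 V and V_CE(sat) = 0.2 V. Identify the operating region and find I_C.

active; I_C ≈ 0.45 mA

Assume active. Base-emitter loop: I_B = (V_BB − V_BE)/(R_B + (β+1)R_E) = (1.7 − 0.7)/(150 + 151×1.2) = 0.00302 mA.
I_C = β·I_B = 150×0.00302 = 0.453 mA.
V_CE = V_CC − I_C·R_C − I_E·R_E = 6.2 − 0.453×3.9 − 0.456×1.2 = 3.89 V > V_CE(sat), so the active-region assumption holds.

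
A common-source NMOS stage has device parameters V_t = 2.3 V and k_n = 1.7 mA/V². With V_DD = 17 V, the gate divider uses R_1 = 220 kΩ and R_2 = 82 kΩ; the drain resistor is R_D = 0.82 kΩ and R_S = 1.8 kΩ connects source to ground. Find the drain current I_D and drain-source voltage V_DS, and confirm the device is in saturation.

V_G = V_DD·R_2/(R_1+R_2) = 17×82/302 = 4.62 V.
Assume saturation: I_D = (k_n/2)(V_GS − V_t)² with V_GS = V_G − I_D·R_S = 4.62 − 1.8·I_D.
Substituting gives 2.75·I_D² − 8.09·I_D + 4.56 = 0, with roots I_D = 0.761 or 2.18 mA.
The root I_D = 2.18 mA gives V_GS = 0.7 V ≤ V_t, so take I_D = 0.761 mA.
Then V_GS = 3.25 V and V_DS = V_DD − I_D(R_D+R_S) = 17 − 0.761×2.62 = 15 V.
Saturation requires V_DS ≥ V_GS − V_t = 0.946 V; 15 ≥ 0.946 ✓.

I_D ≈ 0.76 mA, V_DS ≈ 15 V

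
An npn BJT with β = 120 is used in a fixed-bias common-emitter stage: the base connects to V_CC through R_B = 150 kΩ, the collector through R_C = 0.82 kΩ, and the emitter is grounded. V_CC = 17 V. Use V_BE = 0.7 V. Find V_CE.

Base loop: V_CC = I_B·R_B + V_BE, so I_B = (17 − 0.7)/150 kΩ = 0.109 mA.
In the active region I_C = β·I_B = 120 × 0.109 = 13 mA.
Collector loop: V_CE = V_CC − I_C·R_C = 17 − 13×0.82 = 6.31 V.
Since V_CE = 6.31 V > V_CE(sat) ≈ 0.2 V, the transistor is in the active region as assumed.

V_CE ≈ 6.3 V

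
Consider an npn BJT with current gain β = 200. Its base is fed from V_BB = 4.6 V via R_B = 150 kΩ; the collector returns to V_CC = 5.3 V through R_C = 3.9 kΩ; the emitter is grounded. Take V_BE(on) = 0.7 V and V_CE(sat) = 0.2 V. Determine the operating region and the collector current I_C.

Assume active: I_B = (4.6 − 0.7)/150 = 0.026 mA, giving I_C = β·I_B = 5.2 mA.
But then V_CE = 5.3 − 5.2×3.9 = -15 V < V_CE(sat) = 0.2 V — impossible in the active region.
So the transistor is saturated. With V_CE = 0.2 V, I_C = (V_CC − 0.2)/R_C = 5.1/3.9 = 1.31 mA.
Check: β·I_B = 5.2 mA > I_C = 1.31 mA, confirming saturation.

saturation; I_C ≈ 1.3 mA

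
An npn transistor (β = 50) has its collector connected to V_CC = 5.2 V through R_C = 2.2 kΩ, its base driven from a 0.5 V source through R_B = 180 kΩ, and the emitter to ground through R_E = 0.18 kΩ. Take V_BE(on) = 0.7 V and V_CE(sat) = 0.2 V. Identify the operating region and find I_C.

cutoff; I_C ≈ 0

V_BB = 0.5 V ≤ V_BE(on) = 0.7 V, so the base-emitter junction is not forward biased.
The transistor is in cutoff: I_B = I_C = 0.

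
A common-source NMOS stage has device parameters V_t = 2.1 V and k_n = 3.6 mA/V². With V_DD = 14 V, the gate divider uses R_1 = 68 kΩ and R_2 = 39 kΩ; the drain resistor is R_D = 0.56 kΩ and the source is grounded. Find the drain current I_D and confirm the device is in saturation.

V_G = V_DD·R_2/(R_1+R_2) = 14×39/107 = 5.1 V. With the source grounded, V_GS = V_G = 5.1 V.
Assume saturation: I_D = (k_n/2)(V_GS − V_t)² = (3.6/2)×(5.1 − 2.1)² = 1.8×3² = 16.2 mA.
V_DS = V_DD − I_D·R_D = 14 − 16.2×0.56 = 4.91 V.
Saturation requires V_DS ≥ V_GS − V_t = 3 V; 4.91 ≥ 3 ✓.

I_D ≈ 16 mA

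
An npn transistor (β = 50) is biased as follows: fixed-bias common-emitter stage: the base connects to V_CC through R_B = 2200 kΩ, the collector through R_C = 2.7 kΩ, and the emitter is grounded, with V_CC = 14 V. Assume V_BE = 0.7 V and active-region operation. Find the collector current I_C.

Base loop: V_CC = I_B·R_B + V_BE, so I_B = (14 − 0.7)/2200 kΩ = 0.00605 mA.
In the active region I_C = β·I_B = 50 × 0.00605 = 0.302 mA.
Collector loop: V_CE = V_CC − I_C·R_C = 14 − 0.302×2.7 = 13.2 V.
Since V_CE = 13.2 V > V_CE(sat) ≈ 0.2 V, the transistor is in the active region as assumed.

I_C ≈ 0.3 mA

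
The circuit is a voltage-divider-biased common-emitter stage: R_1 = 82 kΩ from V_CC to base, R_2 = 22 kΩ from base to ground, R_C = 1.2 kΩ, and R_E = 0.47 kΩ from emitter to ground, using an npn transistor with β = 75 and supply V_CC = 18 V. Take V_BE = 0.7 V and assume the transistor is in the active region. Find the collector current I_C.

Thevenize the base divider: V_Th = V_CC·R_2/(R_1+R_2) = 18×22/104 = 3.81 V, R_Th = R_1‖R_2 = 17.3 kΩ.
Base-emitter loop: V_Th = I_B·R_Th + V_BE + (β+1)I_B·R_E, so I_B = (3.81 − 0.7) / (17.3 + 76×0.47) = 0.0586 mA.
I_C = β·I_B = 75×0.0586 = 4.39 mA, and I_E = (β+1)I_B = 4.45 mA.
V_CE = V_CC − I_C·R_C − I_E·R_E = 18 − 4.39×1.2 − 4.45×0.47 = 10.6 V.
V_CE = 10.6 V > 0.2 V confirms active-region operation.

I_C ≈ 4.4 mA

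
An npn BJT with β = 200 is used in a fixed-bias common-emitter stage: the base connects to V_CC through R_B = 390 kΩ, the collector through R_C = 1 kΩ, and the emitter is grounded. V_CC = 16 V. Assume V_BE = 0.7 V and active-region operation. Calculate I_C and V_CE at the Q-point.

I_C ≈ 7.8 mA, V_CE ≈ 8.2 V

Base loop: V_CC = I_B·R_B + V_BE, so I_B = (16 − 0.7)/390 kΩ = 0.0392 mA.
In the active region I_C = β·I_B = 200 × 0.0392 = 7.85 mA.
Collector loop: V_CE = V_CC − I_C·R_C = 16 − 7.85×1 = 8.15 V.
Since V_CE = 8.15 V > V_CE(sat) ≈ 0.2 V, the transistor is in the active region as assumed.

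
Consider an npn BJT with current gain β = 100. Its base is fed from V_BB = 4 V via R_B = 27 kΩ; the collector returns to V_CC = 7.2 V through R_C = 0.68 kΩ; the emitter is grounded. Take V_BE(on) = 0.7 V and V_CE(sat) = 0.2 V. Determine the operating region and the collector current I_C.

Assume active: I_B = (4 − 0.7)/27 = 0.122 mA, giving I_C = β·I_B = 12.2 mA.
But then V_CE = 7.2 − 12.2×0.68 = -1.11 V < V_CE(sat) = 0.2 V — impossible in the active region.
So the transistor is saturated. With V_CE = 0.2 V, I_C = (V_CC − 0.2)/R_C = 7/0.68 = 10.3 mA.
Check: β·I_B = 12.2 mA > I_C = 10.3 mA, confirming saturation.

saturation; I_C ≈ 10 mA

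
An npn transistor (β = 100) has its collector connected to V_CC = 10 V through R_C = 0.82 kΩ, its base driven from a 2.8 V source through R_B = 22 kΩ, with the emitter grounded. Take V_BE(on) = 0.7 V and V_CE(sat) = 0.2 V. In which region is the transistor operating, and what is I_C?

active; I_C ≈ 9.5 mA

Assume active. Base-emitter loop: I_B = (V_BB − V_BE)/R_B = (2.8 − 0.7)/22 = 0.0955 mA.
I_C = β·I_B = 100×0.0955 = 9.55 mA.
V_CE = V_CC − I_C·R_C = 10 − 9.55×0.82 = 2.17 V > V_CE(sat), so the active-region assumption holds.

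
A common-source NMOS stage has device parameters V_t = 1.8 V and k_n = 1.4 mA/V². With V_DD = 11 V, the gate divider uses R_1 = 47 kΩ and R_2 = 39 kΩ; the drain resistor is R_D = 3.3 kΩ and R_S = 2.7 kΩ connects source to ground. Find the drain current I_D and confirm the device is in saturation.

I_D ≈ 0.79 mA

V_G = V_DD·R_2/(R_1+R_2) = 11×39/86 = 4.99 V.
Assume saturation: I_D = (k_n/2)(V_GS − V_t)² with V_GS = V_G − I_D·R_S = 4.99 − 2.7·I_D.
Substituting gives 5.1·I_D² − 13.1·I_D + 7.12 = 0, with roots I_D = 0.788 or 1.77 mA.
The root I_D = 1.77 mA gives V_GS = 0.21 V ≤ V_t, so take I_D = 0.788 mA.
Then V_GS = 2.86 V and V_DS = V_DD − I_D(R_D+R_S) = 11 − 0.788×6 = 6.27 V.
Saturation requires V_DS ≥ V_GS − V_t = 1.06 V; 6.27 ≥ 1.06 ✓.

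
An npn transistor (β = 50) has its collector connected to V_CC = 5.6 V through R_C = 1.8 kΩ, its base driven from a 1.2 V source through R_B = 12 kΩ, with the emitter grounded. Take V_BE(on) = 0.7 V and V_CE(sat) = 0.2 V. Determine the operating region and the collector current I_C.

active; I_C ≈ 2.1 mA

Assume active. Base-emitter loop: I_B = (V_BB − V_BE)/R_B = (1.2 − 0.7)/12 = 0.0417 mA.
I_C = β·I_B = 50×0.0417 = 2.08 mA.
V_CE = V_CC − I_C·R_C = 5.6 − 2.08×1.8 = 1.85 V > V_CE(sat), so the active-region assumption holds.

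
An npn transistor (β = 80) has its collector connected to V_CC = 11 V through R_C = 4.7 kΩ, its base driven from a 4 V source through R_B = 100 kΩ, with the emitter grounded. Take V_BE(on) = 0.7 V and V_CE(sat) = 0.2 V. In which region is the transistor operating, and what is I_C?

Assume active: I_B = (4 − 0.7)/100 = 0.033 mA, giving I_C = β·I_B = 2.64 mA.
But then V_CE = 11 − 2.64×4.7 = -1.41 V < V_CE(sat) = 0.2 V — impossible in the active region.
So the transistor is saturated. With V_CE = 0.2 V, I_C = (V_CC − 0.2)/R_C = 10.8/4.7 = 2.3 mA.
Check: β·I_B = 2.64 mA > I_C = 2.3 mA, confirming saturation.

saturation; I_C ≈ 2.3 mA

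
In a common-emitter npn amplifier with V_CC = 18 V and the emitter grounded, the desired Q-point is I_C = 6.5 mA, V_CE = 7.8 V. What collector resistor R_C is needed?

Collector loop: V_CC = I_C·R_C + V_CE.
R_C = (V_CC − V_CE)/I_C = (18 − 7.8)/6.5 = 1.57 kΩ.

R_C ≈ 1.6 kΩ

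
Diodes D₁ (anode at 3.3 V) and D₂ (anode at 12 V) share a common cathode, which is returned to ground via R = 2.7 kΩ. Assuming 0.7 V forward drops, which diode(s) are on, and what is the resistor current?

Only D₂ conducts; I_R ≈ 4.2 mA

Assume both conduct. Then node N would need to be at both 3.3−0.7 = 2.6 V and 12−0.7 = 11.3 V, which is impossible.
Assume only D₂ conducts: V_N = 12 − 0.7 = 11.3 V, so I_R = 11.3/2.7 = 4.19 mA.
Check D₁: its anode-to-cathode voltage is 3.3 − 11.3 = -8 V < 0.7 V, so it is off. The assumption is consistent.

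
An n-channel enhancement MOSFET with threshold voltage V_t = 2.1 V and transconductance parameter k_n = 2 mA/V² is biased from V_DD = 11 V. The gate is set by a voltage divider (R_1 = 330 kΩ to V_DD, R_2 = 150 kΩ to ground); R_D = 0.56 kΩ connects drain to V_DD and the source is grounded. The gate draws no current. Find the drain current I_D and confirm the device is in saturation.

I_D ≈ 1.8 mA

V_G = V_DD·R_2/(R_1+R_2) = 11×150/480 = 3.44 V. With the source grounded, V_GS = V_G = 3.44 V.
Assume saturation: I_D = (k_n/2)(V_GS − V_t)² = (2/2)×(3.44 − 2.1)² = 1×1.34² = 1.79 mA.
V_DS = V_DD − I_D·R_D = 11 − 1.79×0.56 = 10 V.
Saturation requires V_DS ≥ V_GS − V_t = 1.34 V; 10 ≥ 1.34 ✓.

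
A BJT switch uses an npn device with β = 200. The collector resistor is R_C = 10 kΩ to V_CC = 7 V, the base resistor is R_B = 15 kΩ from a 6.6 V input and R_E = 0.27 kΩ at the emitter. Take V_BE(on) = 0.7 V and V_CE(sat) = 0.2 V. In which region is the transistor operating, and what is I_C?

saturation; I_C ≈ 0.65 mA

Assume active: I_B = (6.6 − 0.7)/(15 + 201×0.27) = 0.0852 mA, I_C = β·I_B = 17 mA.
Then V_CE = 7 − 17×10 − 17.1×0.27 = -168 V < 0.2 V — the active assumption fails.
Re-solve with V_CE = 0.2 V. KCL at the emitter: V_E/R_E = (V_BB−0.7−V_E)/R_B + (V_CC−0.2−V_E)/R_C, giving V_E = 0.277 V.
I_C = (V_CC − 0.2 − V_E)/R_C = (6.8 − 0.277)/10 = 0.652 mA.
Check: I_B = (5.9 − 0.277)/15 = 0.375 mA, and β·I_B = 75 mA > I_C, confirming saturation.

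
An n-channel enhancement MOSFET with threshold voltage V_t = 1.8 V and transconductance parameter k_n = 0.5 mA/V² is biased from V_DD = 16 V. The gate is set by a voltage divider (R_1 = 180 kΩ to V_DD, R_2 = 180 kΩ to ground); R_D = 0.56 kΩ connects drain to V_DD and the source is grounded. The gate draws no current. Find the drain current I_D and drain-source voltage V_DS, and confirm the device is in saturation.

V_G = V_DD·R_2/(R_1+R_2) = 16×180/360 = 8 V. With the source grounded, V_GS = V_G = 8 V.
Assume saturation: I_D = (k_n/2)(V_GS − V_t)² = (0.5/2)×(8 − 1.8)² = 0.25×6.2² = 9.61 mA.
V_DS = V_DD − I_D·R_D = 16 − 9.61×0.56 = 10.6 V.
Saturation requires V_DS ≥ V_GS − V_t = 6.2 V; 10.6 ≥ 6.2 ✓.

I_D ≈ 9.6 mA, V_DS ≈ 11 V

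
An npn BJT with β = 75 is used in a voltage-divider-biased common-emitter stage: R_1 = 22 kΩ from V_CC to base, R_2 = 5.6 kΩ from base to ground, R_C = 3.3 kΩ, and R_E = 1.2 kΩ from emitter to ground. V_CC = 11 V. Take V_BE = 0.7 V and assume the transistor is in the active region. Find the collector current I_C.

Thevenize the base divider: V_Th = V_CC·R_2/(R_1+R_2) = 11×5.6/27.6 = 2.23 V, R_Th = R_1‖R_2 = 4.46 kΩ.
Base-emitter loop: V_Th = I_B·R_Th + V_BE + (β+1)I_B·R_E, so I_B = (2.23 − 0.7) / (4.46 + 76×1.2) = 0.016 mA.
I_C = β·I_B = 75×0.016 = 1.2 mA, and I_E = (β+1)I_B = 1.22 mA.
V_CE = V_CC − I_C·R_C − I_E·R_E = 11 − 1.2×3.3 − 1.22×1.2 = 5.58 V.
V_CE = 5.58 V > 0.2 V confirms active-region operation.

I_C ≈ 1.2 mA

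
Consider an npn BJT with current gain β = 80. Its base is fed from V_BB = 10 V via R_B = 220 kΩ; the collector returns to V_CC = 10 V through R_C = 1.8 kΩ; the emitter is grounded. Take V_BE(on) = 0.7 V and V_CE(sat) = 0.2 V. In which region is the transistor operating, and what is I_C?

active; I_C ≈ 3.4 mA

Assume active. Base-emitter loop: I_B = (V_BB − V_BE)/R_B = (10 − 0.7)/220 = 0.0423 mA.
I_C = β·I_B = 80×0.0423 = 3.38 mA.
V_CE = V_CC − I_C·R_C = 10 − 3.38×1.8 = 3.91 V > V_CE(sat), so the active-region assumption holds.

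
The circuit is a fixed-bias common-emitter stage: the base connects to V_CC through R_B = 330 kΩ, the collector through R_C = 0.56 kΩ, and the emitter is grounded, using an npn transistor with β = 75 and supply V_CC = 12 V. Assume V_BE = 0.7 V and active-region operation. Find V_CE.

Base loop: V_CC = I_B·R_B + V_BE, so I_B = (12 − 0.7)/330 kΩ = 0.0342 mA.
In the active region I_C = β·I_B = 75 × 0.0342 = 2.57 mA.
Collector loop: V_CE = V_CC − I_C·R_C = 12 − 2.57×0.56 = 10.6 V.
Since V_CE = 10.6 V > V_CE(sat) ≈ 0.2 V, the transistor is in the active region as assumed.

V_CE ≈ 11 V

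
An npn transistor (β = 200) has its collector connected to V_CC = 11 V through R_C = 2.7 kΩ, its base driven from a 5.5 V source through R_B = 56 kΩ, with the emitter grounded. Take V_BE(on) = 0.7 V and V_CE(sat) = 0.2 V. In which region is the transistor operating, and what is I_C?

saturation; I_C ≈ 4 mA

Assume active: I_B = (5.5 − 0.7)/56 = 0.0857 mA, giving I_C = β·I_B = 17.1 mA.
But then V_CE = 11 − 17.1×2.7 = -35.3 V < V_CE(sat) = 0.2 V — impossible in the active region.
So the transistor is saturated. With V_CE = 0.2 V, I_C = (V_CC − 0.2)/R_C = 10.8/2.7 = 4 mA.
Check: β·I_B = 17.1 mA > I_C = 4 mA, confirming saturation.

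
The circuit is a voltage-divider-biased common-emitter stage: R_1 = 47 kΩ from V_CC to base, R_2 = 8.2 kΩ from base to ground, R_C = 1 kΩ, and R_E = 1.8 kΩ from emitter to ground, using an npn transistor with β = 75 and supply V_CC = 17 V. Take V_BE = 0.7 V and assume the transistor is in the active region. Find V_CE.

V_CE ≈ 14 V

Thevenize the base divider: V_Th = V_CC·R_2/(R_1+R_2) = 17×8.2/55.2 = 2.53 V, R_Th = R_1‖R_2 = 6.98 kΩ.
Base-emitter loop: V_Th = I_B·R_Th + V_BE + (β+1)I_B·R_E, so I_B = (2.53 − 0.7) / (6.98 + 76×1.8) = 0.0127 mA.
I_C = β·I_B = 75×0.0127 = 0.952 mA, and I_E = (β+1)I_B = 0.965 mA.
V_CE = V_CC − I_C·R_C − I_E·R_E = 17 − 0.952×1 − 0.965×1.8 = 14.3 V.
V_CE = 14.3 V > 0.2 V confirms active-region operation.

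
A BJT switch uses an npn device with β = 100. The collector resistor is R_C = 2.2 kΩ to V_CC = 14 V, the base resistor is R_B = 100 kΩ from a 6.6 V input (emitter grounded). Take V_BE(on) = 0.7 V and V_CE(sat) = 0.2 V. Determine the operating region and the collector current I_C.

active; I_C ≈ 5.9 mA

Assume active. Base-emitter loop: I_B = (V_BB − V_BE)/R_B = (6.6 − 0.7)/100 = 0.059 mA.
I_C = β·I_B = 100×0.059 = 5.9 mA.
V_CE = V_CC − I_C·R_C = 14 − 5.9×2.2 = 1.02 V > V_CE(sat), so the active-region assumption holds.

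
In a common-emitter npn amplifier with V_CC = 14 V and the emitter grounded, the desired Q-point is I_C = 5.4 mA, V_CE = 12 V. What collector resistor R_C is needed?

Collector loop: V_CC = I_C·R_C + V_CE.
R_C = (V_CC − V_CE)/I_C = (14 − 12)/5.4 = 0.37 kΩ.

R_C ≈ 0.37 kΩ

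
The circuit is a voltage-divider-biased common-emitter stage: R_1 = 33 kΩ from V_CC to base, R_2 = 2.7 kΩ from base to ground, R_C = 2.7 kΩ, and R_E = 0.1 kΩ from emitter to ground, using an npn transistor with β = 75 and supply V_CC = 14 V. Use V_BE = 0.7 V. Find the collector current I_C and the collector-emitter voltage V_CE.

Thevenize the base divider: V_Th = V_CC·R_2/(R_1+R_2) = 14×2.7/35.7 = 1.06 V, R_Th = R_1‖R_2 = 2.5 kΩ.
Base-emitter loop: V_Th = I_B·R_Th + V_BE + (β+1)I_B·R_E, so I_B = (1.06 − 0.7) / (2.5 + 76×0.1) = 0.0355 mA.
I_C = β·I_B = 75×0.0355 = 2.67 mA, and I_E = (β+1)I_B = 2.7 mA.
V_CE = V_CC − I_C·R_C − I_E·R_E = 14 − 2.67×2.7 − 2.7×0.1 = 6.53 V.
V_CE = 6.53 V > 0.2 V confirms active-region operation.

I_C ≈ 2.7 mA, V_CE ≈ 6.5 V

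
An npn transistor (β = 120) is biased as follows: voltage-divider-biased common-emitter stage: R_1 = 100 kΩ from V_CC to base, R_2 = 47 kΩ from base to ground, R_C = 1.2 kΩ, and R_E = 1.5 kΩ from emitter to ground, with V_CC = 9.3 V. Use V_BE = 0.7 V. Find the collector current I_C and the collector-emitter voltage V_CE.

Thevenize the base divider: V_Th = V_CC·R_2/(R_1+R_2) = 9.3×47/147 = 2.97 V, R_Th = R_1‖R_2 = 32 kΩ.
Base-emitter loop: V_Th = I_B·R_Th + V_BE + (β+1)I_B·R_E, so I_B = (2.97 − 0.7) / (32 + 121×1.5) = 0.0106 mA.
I_C = β·I_B = 120×0.0106 = 1.28 mA, and I_E = (β+1)I_B = 1.29 mA.
V_CE = V_CC − I_C·R_C − I_E·R_E = 9.3 − 1.28×1.2 − 1.29×1.5 = 5.83 V.
V_CE = 5.83 V > 0.2 V confirms active-region operation.

I_C ≈ 1.3 mA, V_CE ≈ 5.8 V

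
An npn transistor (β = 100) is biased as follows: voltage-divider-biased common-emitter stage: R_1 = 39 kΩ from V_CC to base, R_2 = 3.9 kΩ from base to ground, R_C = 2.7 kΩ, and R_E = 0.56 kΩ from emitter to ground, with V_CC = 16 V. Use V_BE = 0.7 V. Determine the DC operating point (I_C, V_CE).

I_C ≈ 1.3 mA, V_CE ≈ 12 V

Thevenize the base divider: V_Th = V_CC·R_2/(R_1+R_2) = 16×3.9/42.9 = 1.45 V, R_Th = R_1‖R_2 = 3.55 kΩ.
Base-emitter loop: V_Th = I_B·R_Th + V_BE + (β+1)I_B·R_E, so I_B = (1.45 − 0.7) / (3.55 + 101×0.56) = 0.0126 mA.
I_C = β·I_B = 100×0.0126 = 1.26 mA, and I_E = (β+1)I_B = 1.27 mA.
V_CE = V_CC − I_C·R_C − I_E·R_E = 16 − 1.26×2.7 − 1.27×0.56 = 11.9 V.
V_CE = 11.9 V > 0.2 V confirms active-region operation.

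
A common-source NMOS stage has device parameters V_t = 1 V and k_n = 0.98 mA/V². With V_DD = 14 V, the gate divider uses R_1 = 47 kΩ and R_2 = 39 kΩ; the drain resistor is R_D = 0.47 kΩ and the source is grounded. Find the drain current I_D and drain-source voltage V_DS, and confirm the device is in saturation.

I_D ≈ 14 mA, V_DS ≈ 7.4 V

V_G = V_DD·R_2/(R_1+R_2) = 14×39/86 = 6.35 V. With the source grounded, V_GS = V_G = 6.35 V.
Assume saturation: I_D = (k_n/2)(V_GS − V_t)² = (0.98/2)×(6.35 − 1)² = 0.49×5.35² = 14 mA.
V_DS = V_DD − I_D·R_D = 14 − 14×0.47 = 7.41 V.
Saturation requires V_DS ≥ V_GS − V_t = 5.35 V; 7.41 ≥ 5.35 ✓.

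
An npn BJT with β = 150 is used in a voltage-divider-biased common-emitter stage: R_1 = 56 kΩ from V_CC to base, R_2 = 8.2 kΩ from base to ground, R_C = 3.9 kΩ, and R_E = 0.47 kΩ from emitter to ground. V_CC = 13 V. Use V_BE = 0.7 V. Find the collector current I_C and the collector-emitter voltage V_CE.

I_C ≈ 1.8 mA, V_CE ≈ 4.9 V

Thevenize the base divider: V_Th = V_CC·R_2/(R_1+R_2) = 13×8.2/64.2 = 1.66 V, R_Th = R_1‖R_2 = 7.15 kΩ.
Base-emitter loop: V_Th = I_B·R_Th + V_BE + (β+1)I_B·R_E, so I_B = (1.66 − 0.7) / (7.15 + 151×0.47) = 0.0123 mA.
I_C = β·I_B = 150×0.0123 = 1.84 mA, and I_E = (β+1)I_B = 1.86 mA.
V_CE = V_CC − I_C·R_C − I_E·R_E = 13 − 1.84×3.9 − 1.86×0.47 = 4.94 V.
V_CE = 4.94 V > 0.2 V confirms active-region operation.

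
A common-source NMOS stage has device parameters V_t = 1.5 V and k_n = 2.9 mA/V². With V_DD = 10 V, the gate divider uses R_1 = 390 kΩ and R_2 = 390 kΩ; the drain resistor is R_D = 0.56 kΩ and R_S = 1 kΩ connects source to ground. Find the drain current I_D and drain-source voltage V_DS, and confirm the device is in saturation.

V_G = V_DD·R_2/(R_1+R_2) = 10×390/780 = 5 V.
Assume saturation: I_D = (k_n/2)(V_GS − V_t)² with V_GS = V_G − I_D·R_S = 5 − 1·I_D.
Substituting gives 1.45·I_D² − 11.2·I_D + 17.8 = 0, with roots I_D = 2.25 or 5.44 mA.
The root I_D = 5.44 mA gives V_GS = -0.436 V ≤ V_t, so take I_D = 2.25 mA.
Then V_GS = 2.75 V and V_DS = V_DD − I_D(R_D+R_S) = 10 − 2.25×1.56 = 6.48 V.
Saturation requires V_DS ≥ V_GS − V_t = 1.25 V; 6.48 ≥ 1.25 ✓.

I_D ≈ 2.3 mA, V_DS ≈ 6.5 V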